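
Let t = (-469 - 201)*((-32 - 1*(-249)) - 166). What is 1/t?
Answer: -1/34170 ≈ -2.9265e-5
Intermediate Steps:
t = -34170 (t = -670*((-32 + 249) - 166) = -670*(217 - 166) = -670*51 = -34170)
1/t = 1/(-34170) = -1/34170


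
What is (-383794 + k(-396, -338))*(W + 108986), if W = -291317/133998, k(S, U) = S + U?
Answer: -935916459598568/22333 ≈ -4.1907e+10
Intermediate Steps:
W = -291317/133998 (W = -291317*1/133998 = -291317/133998 ≈ -2.1740)
(-383794 + k(-396, -338))*(W + 108986) = (-383794 + (-396 - 338))*(-291317/133998 + 108986) = (-383794 - 734)*(14603614711/133998) = -384528*14603614711/133998 = -935916459598568/22333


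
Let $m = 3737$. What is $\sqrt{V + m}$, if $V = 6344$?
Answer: $\sqrt{10081} \approx 100.4$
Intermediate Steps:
$\sqrt{V + m} = \sqrt{6344 + 3737} = \sqrt{10081}$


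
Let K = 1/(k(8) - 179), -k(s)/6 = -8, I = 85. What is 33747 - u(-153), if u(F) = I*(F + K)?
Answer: 6124597/131 ≈ 46753.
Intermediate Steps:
k(s) = 48 (k(s) = -6*(-8) = 48)
K = -1/131 (K = 1/(48 - 179) = 1/(-131) = -1/131 ≈ -0.0076336)
u(F) = -85/131 + 85*F (u(F) = 85*(F - 1/131) = 85*(-1/131 + F) = -85/131 + 85*F)
33747 - u(-153) = 33747 - (-85/131 + 85*(-153)) = 33747 - (-85/131 - 13005) = 33747 - 1*(-1703740/131) = 33747 + 1703740/131 = 6124597/131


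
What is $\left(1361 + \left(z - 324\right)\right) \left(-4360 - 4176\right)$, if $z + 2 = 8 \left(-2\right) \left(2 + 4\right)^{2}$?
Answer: $-3918024$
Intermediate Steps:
$z = -578$ ($z = -2 + 8 \left(-2\right) \left(2 + 4\right)^{2} = -2 - 16 \cdot 6^{2} = -2 - 576 = -578$)
$\left(1361 + \left(z - 324\right)\right) \left(-4360 - 4176\right) = \left(1361 - 902\right) \left(-4360 - 4176\right) = \left(1361 - 902\right) \left(-8536\right) = 459 \left(-8536\right) = -3918024$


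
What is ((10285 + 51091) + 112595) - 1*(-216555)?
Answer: 390526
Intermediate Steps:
((10285 + 51091) + 112595) - 1*(-216555) = (61376 + 112595) + 216555 = 173971 + 216555 = 390526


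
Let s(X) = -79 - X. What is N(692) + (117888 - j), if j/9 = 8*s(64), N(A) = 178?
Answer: 128362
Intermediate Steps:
j = -10296 (j = 9*(8*(-79 - 1*64)) = 9*(8*(-79 - 64)) = 9*(8*(-143)) = 9*(-1144) = -10296)
N(692) + (117888 - j) = 178 + (117888 - 1*(-10296)) = 178 + (117888 + 10296) = 178 + 128184 = 128362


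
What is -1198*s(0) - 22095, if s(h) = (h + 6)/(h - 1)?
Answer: -14907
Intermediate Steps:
s(h) = (6 + h)/(-1 + h)
-1198*s(0) - 22095 = -1198*(6 + 0)/(-1 + 0) - 22095 = -1198*6/(-1) - 22095 = -(-1198)*6 - 22095 = -1198*(-6) - 22095 = 7188 - 22095 = -14907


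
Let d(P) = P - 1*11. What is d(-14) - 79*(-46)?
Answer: 3609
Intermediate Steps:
d(P) = -11 + P (d(P) = P - 11 = -11 + P)
d(-14) - 79*(-46) = (-11 - 14) - 79*(-46) = -25 + 3634 = 3609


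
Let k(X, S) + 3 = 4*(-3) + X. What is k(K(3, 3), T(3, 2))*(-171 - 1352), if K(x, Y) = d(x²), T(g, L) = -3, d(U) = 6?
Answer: 13707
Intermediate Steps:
K(x, Y) = 6
k(X, S) = -15 + X (k(X, S) = -3 + (4*(-3) + X) = -3 + (-12 + X) = -15 + X)
k(K(3, 3), T(3, 2))*(-171 - 1352) = (-15 + 6)*(-171 - 1352) = -9*(-1523) = 13707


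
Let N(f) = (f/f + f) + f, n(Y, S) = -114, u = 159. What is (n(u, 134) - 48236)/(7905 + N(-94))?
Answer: -24175/3859 ≈ -6.2646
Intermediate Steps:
N(f) = 1 + 2*f (N(f) = (1 + f) + f = 1 + 2*f)
(n(u, 134) - 48236)/(7905 + N(-94)) = (-114 - 48236)/(7905 + (1 + 2*(-94))) = -48350/(7905 + (1 - 188)) = -48350/(7905 - 187) = -48350/7718 = -48350*1/7718 = -24175/3859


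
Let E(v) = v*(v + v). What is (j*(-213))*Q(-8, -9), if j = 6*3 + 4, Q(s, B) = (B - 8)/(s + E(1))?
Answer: -13277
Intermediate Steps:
E(v) = 2*v**2 (E(v) = v*(2*v) = 2*v**2)
Q(s, B) = (-8 + B)/(2 + s) (Q(s, B) = (B - 8)/(s + 2*1**2) = (-8 + B)/(s + 2*1) = (-8 + B)/(s + 2) = (-8 + B)/(2 + s))
j = 22 (j = 18 + 4 = 22)
(j*(-213))*Q(-8, -9) = (22*(-213))*((-8 - 9)/(2 - 8)) = -4686*(-17)/(-6) = -(-781)*(-17) = -4686*17/6 = -13277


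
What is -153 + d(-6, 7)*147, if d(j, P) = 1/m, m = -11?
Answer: -1830/11 ≈ -166.36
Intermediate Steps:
d(j, P) = -1/11 (d(j, P) = 1/(-11) = -1/11)
-153 + d(-6, 7)*147 = -153 - 1/11*147 = -153 - 147/11 = -1830/11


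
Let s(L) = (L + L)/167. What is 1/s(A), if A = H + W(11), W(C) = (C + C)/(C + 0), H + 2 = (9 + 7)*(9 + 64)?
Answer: 167/2336 ≈ 0.071490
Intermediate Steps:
H = 1166 (H = -2 + (9 + 7)*(9 + 64) = -2 + 16*73 = -2 + 1168 = 1166)
W(C) = 2 (W(C) = (2*C)/C = 2)
A = 1168 (A = 1166 + 2 = 1168)
s(L) = 2*L/167 (s(L) = (2*L)*(1/167) = 2*L/167)
1/s(A) = 1/((2/167)*1168) = 1/(2336/167) = 167/2336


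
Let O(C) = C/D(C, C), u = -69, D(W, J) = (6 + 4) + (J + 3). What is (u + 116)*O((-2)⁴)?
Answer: 752/29 ≈ 25.931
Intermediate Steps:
D(W, J) = 13 + J (D(W, J) = 10 + (3 + J) = 13 + J)
O(C) = C/(13 + C)
(u + 116)*O((-2)⁴) = (-69 + 116)*((-2)⁴/(13 + (-2)⁴)) = 47*(16/(13 + 16)) = 47*(16/29) = 752/29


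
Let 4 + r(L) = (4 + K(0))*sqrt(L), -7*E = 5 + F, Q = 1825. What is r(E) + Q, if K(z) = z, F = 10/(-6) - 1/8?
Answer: 1821 + I*sqrt(66)/3 ≈ 1821.0 + 2.708*I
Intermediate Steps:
F = -43/24 (F = 10*(-1/6) - 1*1/8 = -5/3 - 1/8 = -43/24 ≈ -1.7917)
E = -11/24 (E = -(5 - 43/24)/7 = -1/7*77/24 = -11/24 ≈ -0.45833)
r(L) = -4 + 4*sqrt(L) (r(L) = -4 + (4 + 0)*sqrt(L) = -4 + 4*sqrt(L))
r(E) + Q = (-4 + 4*sqrt(-11/24)) + 1825 = (-4 + 4*(I*sqrt(66)/12)) + 1825 = (-4 + I*sqrt(66)/3) + 1825 = 1821 + I*sqrt(66)/3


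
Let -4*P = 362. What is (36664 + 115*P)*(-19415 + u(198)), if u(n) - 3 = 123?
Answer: -1012923257/2 ≈ -5.0646e+8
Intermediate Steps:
P = -181/2 (P = -¼*362 = -181/2 ≈ -90.500)
u(n) = 126 (u(n) = 3 + 123 = 126)
(36664 + 115*P)*(-19415 + u(198)) = (36664 + 115*(-181/2))*(-19415 + 126) = (36664 - 20815/2)*(-19289) = (52513/2)*(-19289) = -1012923257/2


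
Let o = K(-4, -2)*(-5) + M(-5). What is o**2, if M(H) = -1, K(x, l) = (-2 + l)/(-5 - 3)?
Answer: 49/4 ≈ 12.250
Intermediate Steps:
K(x, l) = 1/4 - l/8 (K(x, l) = (-2 + l)/(-8) = (-2 + l)*(-1/8) = 1/4 - l/8)
o = -7/2 (o = (1/4 - 1/8*(-2))*(-5) - 1 = (1/4 + 1/4)*(-5) - 1 = (1/2)*(-5) - 1 = -5/2 - 1 = -7/2 ≈ -3.5000)
o**2 = (-7/2)**2 = 49/4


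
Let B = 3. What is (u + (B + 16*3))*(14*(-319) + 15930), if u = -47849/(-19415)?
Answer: 11899792496/19415 ≈ 6.1292e+5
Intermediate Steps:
u = 47849/19415 (u = -47849*(-1/19415) = 47849/19415 ≈ 2.4645)
(u + (B + 16*3))*(14*(-319) + 15930) = (47849/19415 + (3 + 16*3))*(14*(-319) + 15930) = (47849/19415 + (3 + 48))*(-4466 + 15930) = (47849/19415 + 51)*11464 = (1038014/19415)*11464 = 11899792496/19415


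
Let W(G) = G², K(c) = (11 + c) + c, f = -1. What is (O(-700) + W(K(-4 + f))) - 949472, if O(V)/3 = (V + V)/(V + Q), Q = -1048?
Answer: -414917777/437 ≈ -9.4947e+5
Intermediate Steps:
O(V) = 6*V/(-1048 + V) (O(V) = 3*((V + V)/(V - 1048)) = 3*((2*V)/(-1048 + V)) = 3*(2*V/(-1048 + V)) = 6*V/(-1048 + V))
K(c) = 11 + 2*c
(O(-700) + W(K(-4 + f))) - 949472 = (6*(-700)/(-1048 - 700) + (11 + 2*(-4 - 1))²) - 949472 = (6*(-700)/(-1748) + (11 + 2*(-5))²) - 949472 = (6*(-700)*(-1/1748) + (11 - 10)²) - 949472 = (1050/437 + 1²) - 949472 = (1050/437 + 1) - 949472 = 1487/437 - 949472 = -414917777/437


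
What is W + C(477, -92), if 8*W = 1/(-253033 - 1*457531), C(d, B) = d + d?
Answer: 5423024447/5684512 ≈ 954.00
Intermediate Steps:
C(d, B) = 2*d
W = -1/5684512 (W = 1/(8*(-253033 - 1*457531)) = 1/(8*(-253033 - 457531)) = (⅛)/(-710564) = (⅛)*(-1/710564) = -1/5684512 ≈ -1.7592e-7)
W + C(477, -92) = -1/5684512 + 2*477 = -1/5684512 + 954 = 5423024447/5684512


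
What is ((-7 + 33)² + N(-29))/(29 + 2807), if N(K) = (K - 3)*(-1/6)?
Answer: 511/2127 ≈ 0.24024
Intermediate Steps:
N(K) = ½ - K/6 (N(K) = (-3 + K)*(-1*⅙) = (-3 + K)*(-⅙) = ½ - K/6)
((-7 + 33)² + N(-29))/(29 + 2807) = ((-7 + 33)² + (½ - ⅙*(-29)))/(29 + 2807) = (26² + (½ + 29/6))/2836 = (676 + 16/3)*(1/2836) = (2044/3)*(1/2836) = 511/2127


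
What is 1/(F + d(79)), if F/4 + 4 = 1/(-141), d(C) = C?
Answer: 141/8879 ≈ 0.015880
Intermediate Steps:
F = -2260/141 (F = -16 + 4/(-141) = -16 + 4*(-1/141) = -16 - 4/141 = -2260/141 ≈ -16.028)
1/(F + d(79)) = 1/(-2260/141 + 79) = 1/(8879/141) = 141/8879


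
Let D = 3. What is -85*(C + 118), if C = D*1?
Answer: -10285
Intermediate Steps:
C = 3 (C = 3*1 = 3)
-85*(C + 118) = -85*(3 + 118) = -85*121 = -10285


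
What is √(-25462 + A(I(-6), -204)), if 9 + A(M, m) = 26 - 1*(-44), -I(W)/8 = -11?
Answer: I*√25401 ≈ 159.38*I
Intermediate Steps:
I(W) = 88 (I(W) = -8*(-11) = 88)
A(M, m) = 61 (A(M, m) = -9 + (26 - 1*(-44)) = -9 + (26 + 44) = -9 + 70 = 61)
√(-25462 + A(I(-6), -204)) = √(-25462 + 61) = √(-25401) = I*√25401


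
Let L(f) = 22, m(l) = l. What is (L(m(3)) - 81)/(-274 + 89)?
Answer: 59/185 ≈ 0.31892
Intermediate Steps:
(L(m(3)) - 81)/(-274 + 89) = (22 - 81)/(-274 + 89) = -59/(-185) = -59*(-1/185) = 59/185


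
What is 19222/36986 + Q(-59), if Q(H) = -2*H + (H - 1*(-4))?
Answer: 1174670/18493 ≈ 63.520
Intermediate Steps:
Q(H) = 4 - H (Q(H) = -2*H + (H + 4) = -2*H + (4 + H) = 4 - H)
19222/36986 + Q(-59) = 19222/36986 + (4 - 1*(-59)) = 19222*(1/36986) + (4 + 59) = 9611/18493 + 63 = 1174670/18493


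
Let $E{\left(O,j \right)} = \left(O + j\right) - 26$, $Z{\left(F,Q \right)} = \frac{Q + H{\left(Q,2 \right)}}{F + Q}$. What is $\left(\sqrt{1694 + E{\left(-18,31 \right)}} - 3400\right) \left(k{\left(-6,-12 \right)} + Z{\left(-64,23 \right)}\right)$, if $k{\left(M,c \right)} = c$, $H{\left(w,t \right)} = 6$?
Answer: $\frac{1750039}{41} \approx 42684.0$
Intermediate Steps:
$Z{\left(F,Q \right)} = \frac{6 + Q}{F + Q}$ ($Z{\left(F,Q \right)} = \frac{Q + 6}{F + Q} = \frac{6 + Q}{F + Q}$)
$E{\left(O,j \right)} = -26 + O + j$
$\left(\sqrt{1694 + E{\left(-18,31 \right)}} - 3400\right) \left(k{\left(-6,-12 \right)} + Z{\left(-64,23 \right)}\right) = \left(\sqrt{1694 - 13} - 3400\right) \left(-12 + \frac{6 + 23}{-64 + 23}\right) = \left(\sqrt{1694 - 13} - 3400\right) \left(-12 + \frac{1}{-41} \cdot 29\right) = \left(\sqrt{1681} - 3400\right) \left(-12 - \frac{29}{41}\right) = \left(41 - 3400\right) \left(-12 - \frac{29}{41}\right) = \left(-3359\right) \left(- \frac{521}{41}\right) = \frac{1750039}{41}$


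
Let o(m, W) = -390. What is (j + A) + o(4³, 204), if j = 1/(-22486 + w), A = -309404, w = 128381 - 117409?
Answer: -3566968117/11514 ≈ -3.0979e+5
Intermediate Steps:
w = 10972
j = -1/11514 (j = 1/(-22486 + 10972) = 1/(-11514) = -1/11514 ≈ -8.6851e-5)
(j + A) + o(4³, 204) = (-1/11514 - 309404) - 390 = -3562477657/11514 - 390 = -3566968117/11514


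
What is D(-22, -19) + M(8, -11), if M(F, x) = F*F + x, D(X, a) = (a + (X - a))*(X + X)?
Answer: 1021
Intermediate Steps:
D(X, a) = 2*X² (D(X, a) = X*(2*X) = 2*X²)
M(F, x) = x + F² (M(F, x) = F² + x = x + F²)
D(-22, -19) + M(8, -11) = 2*(-22)² + (-11 + 8²) = 2*484 + (-11 + 64) = 968 + 53 = 1021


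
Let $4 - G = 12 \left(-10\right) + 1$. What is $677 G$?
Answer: $83271$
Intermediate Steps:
$G = 123$ ($G = 4 - \left(12 \left(-10\right) + 1\right) = 4 - \left(-120 + 1\right) = 4 - -119 = 4 + 119 = 123$)
$677 G = 677 \cdot 123 = 83271$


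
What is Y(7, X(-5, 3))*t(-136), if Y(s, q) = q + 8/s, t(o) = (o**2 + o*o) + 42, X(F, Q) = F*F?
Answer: 6777222/7 ≈ 9.6818e+5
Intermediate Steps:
X(F, Q) = F**2
t(o) = 42 + 2*o**2 (t(o) = (o**2 + o**2) + 42 = 2*o**2 + 42 = 42 + 2*o**2)
Y(7, X(-5, 3))*t(-136) = ((-5)**2 + 8/7)*(42 + 2*(-136)**2) = (25 + 8*(1/7))*(42 + 2*18496) = (25 + 8/7)*(42 + 36992) = (183/7)*37034 = 6777222/7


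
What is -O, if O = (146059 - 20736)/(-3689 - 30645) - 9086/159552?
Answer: 5076873505/1369514592 ≈ 3.7071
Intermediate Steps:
O = -5076873505/1369514592 (O = 125323/(-34334) - 9086*1/159552 = 125323*(-1/34334) - 4543/79776 = -125323/34334 - 4543/79776 = -5076873505/1369514592 ≈ -3.7071)
-O = -1*(-5076873505/1369514592) = 5076873505/1369514592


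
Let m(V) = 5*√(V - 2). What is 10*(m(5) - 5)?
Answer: -50 + 50*√3 ≈ 36.603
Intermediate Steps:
m(V) = 5*√(-2 + V)
10*(m(5) - 5) = 10*(5*√(-2 + 5) - 5) = 10*(5*√3 - 5) = 10*(-5 + 5*√3) = -50 + 50*√3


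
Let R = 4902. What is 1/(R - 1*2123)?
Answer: 1/2779 ≈ 0.00035984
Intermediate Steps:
1/(R - 1*2123) = 1/(4902 - 1*2123) = 1/(4902 - 2123) = 1/2779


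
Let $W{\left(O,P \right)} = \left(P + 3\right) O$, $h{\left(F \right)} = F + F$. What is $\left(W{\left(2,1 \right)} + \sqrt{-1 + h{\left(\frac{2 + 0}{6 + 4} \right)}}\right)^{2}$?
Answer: $\frac{\left(40 + i \sqrt{15}\right)^{2}}{25} \approx 63.4 + 12.394 i$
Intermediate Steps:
$h{\left(F \right)} = 2 F$
$W{\left(O,P \right)} = O \left(3 + P\right)$ ($W{\left(O,P \right)} = \left(3 + P\right) O = O \left(3 + P\right)$)
$\left(W{\left(2,1 \right)} + \sqrt{-1 + h{\left(\frac{2 + 0}{6 + 4} \right)}}\right)^{2} = \left(2 \left(3 + 1\right) + \sqrt{-1 + 2 \frac{2 + 0}{6 + 4}}\right)^{2} = \left(2 \cdot 4 + \sqrt{-1 + 2 \cdot \frac{2}{10}}\right)^{2} = \left(8 + \sqrt{-1 + 2 \cdot 2 \cdot \frac{1}{10}}\right)^{2} = \left(8 + \sqrt{-1 + 2 \cdot \frac{1}{5}}\right)^{2} = \left(8 + \sqrt{-1 + \frac{2}{5}}\right)^{2} = \left(8 + \sqrt{- \frac{3}{5}}\right)^{2} = \left(8 + \frac{i \sqrt{15}}{5}\right)^{2}$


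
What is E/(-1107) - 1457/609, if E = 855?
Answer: -79022/24969 ≈ -3.1648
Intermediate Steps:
E/(-1107) - 1457/609 = 855/(-1107) - 1457/609 = 855*(-1/1107) - 1457*1/609 = -95/123 - 1457/609 = -79022/24969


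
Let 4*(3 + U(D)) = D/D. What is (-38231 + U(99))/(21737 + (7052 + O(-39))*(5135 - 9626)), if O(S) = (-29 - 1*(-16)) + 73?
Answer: 30587/25534604 ≈ 0.0011979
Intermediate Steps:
O(S) = 60 (O(S) = (-29 + 16) + 73 = -13 + 73 = 60)
U(D) = -11/4 (U(D) = -3 + (D/D)/4 = -3 + (¼)*1 = -3 + ¼ = -11/4)
(-38231 + U(99))/(21737 + (7052 + O(-39))*(5135 - 9626)) = (-38231 - 11/4)/(21737 + (7052 + 60)*(5135 - 9626)) = -152935/(4*(21737 + 7112*(-4491))) = -152935/(4*(21737 - 31939992)) = -152935/4/(-31918255) = -152935/4*(-1/31918255) = 30587/25534604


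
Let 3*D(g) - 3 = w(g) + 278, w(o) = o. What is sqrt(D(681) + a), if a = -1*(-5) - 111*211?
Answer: 7*I*sqrt(4242)/3 ≈ 151.97*I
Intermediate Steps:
D(g) = 281/3 + g/3 (D(g) = 1 + (g + 278)/3 = 1 + (278 + g)/3 = 1 + (278/3 + g/3) = 281/3 + g/3)
a = -23416 (a = 5 - 23421 = -23416)
sqrt(D(681) + a) = sqrt((281/3 + (1/3)*681) - 23416) = sqrt((281/3 + 227) - 23416) = sqrt(962/3 - 23416) = sqrt(-69286/3) = 7*I*sqrt(4242)/3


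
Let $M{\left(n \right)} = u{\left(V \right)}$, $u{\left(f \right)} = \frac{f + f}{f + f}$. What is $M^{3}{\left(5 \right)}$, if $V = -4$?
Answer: $1$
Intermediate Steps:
$u{\left(f \right)} = 1$ ($u{\left(f \right)} = \frac{2 f}{2 f} = 2 f \frac{1}{2 f} = 1$)
$M{\left(n \right)} = 1$
$M^{3}{\left(5 \right)} = 1^{3} = 1$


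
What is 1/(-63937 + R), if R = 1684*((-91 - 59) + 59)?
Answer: -1/217181 ≈ -4.6045e-6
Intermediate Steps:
R = -153244 (R = 1684*(-150 + 59) = 1684*(-91) = -153244)
1/(-63937 + R) = 1/(-63937 - 153244) = 1/(-217181) = -1/217181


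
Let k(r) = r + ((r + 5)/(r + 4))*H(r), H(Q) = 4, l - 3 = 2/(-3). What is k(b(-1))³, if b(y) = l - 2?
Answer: 8615125/59319 ≈ 145.23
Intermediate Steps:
l = 7/3 (l = 3 + 2/(-3) = 3 + 2*(-⅓) = 3 - ⅔ = 7/3 ≈ 2.3333)
b(y) = ⅓ (b(y) = 7/3 - 2 = ⅓)
k(r) = r + 4*(5 + r)/(4 + r) (k(r) = r + ((r + 5)/(r + 4))*4 = r + ((5 + r)/(4 + r))*4 = r + 4*(5 + r)/(4 + r))
k(b(-1))³ = ((20 + (⅓)² + 8*(⅓))/(4 + ⅓))³ = ((20 + ⅑ + 8/3)/(13/3))³ = ((3/13)*(205/9))³ = (205/39)³ = 8615125/59319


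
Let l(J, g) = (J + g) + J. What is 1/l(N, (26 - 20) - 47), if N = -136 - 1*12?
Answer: -1/337 ≈ -0.0029674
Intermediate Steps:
N = -148 (N = -136 - 12 = -148)
l(J, g) = g + 2*J
1/l(N, (26 - 20) - 47) = 1/(((26 - 20) - 47) + 2*(-148)) = 1/((6 - 47) - 296) = 1/(-41 - 296) = 1/(-337) = -1/337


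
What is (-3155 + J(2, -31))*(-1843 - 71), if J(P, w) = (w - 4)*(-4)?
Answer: 5770710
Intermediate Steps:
J(P, w) = 16 - 4*w (J(P, w) = (-4 + w)*(-4) = 16 - 4*w)
(-3155 + J(2, -31))*(-1843 - 71) = (-3155 + (16 - 4*(-31)))*(-1843 - 71) = (-3155 + (16 + 124))*(-1914) = (-3155 + 140)*(-1914) = -3015*(-1914) = 5770710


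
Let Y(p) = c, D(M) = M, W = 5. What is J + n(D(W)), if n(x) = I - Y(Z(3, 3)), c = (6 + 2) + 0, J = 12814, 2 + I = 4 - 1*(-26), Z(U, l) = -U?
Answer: 12834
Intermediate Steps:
I = 28 (I = -2 + (4 - 1*(-26)) = -2 + (4 + 26) = -2 + 30 = 28)
c = 8 (c = 8 + 0 = 8)
Y(p) = 8
n(x) = 20 (n(x) = 28 - 1*8 = 28 - 8 = 20)
J + n(D(W)) = 12814 + 20 = 12834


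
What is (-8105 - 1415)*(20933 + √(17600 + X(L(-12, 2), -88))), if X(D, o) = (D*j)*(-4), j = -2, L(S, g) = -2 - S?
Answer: -199282160 - 38080*√1105 ≈ -2.0055e+8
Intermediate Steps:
X(D, o) = 8*D (X(D, o) = (D*(-2))*(-4) = -2*D*(-4) = 8*D)
(-8105 - 1415)*(20933 + √(17600 + X(L(-12, 2), -88))) = (-8105 - 1415)*(20933 + √(17600 + 8*(-2 - 1*(-12)))) = -9520*(20933 + √(17600 + 8*(-2 + 12))) = -9520*(20933 + √(17600 + 8*10)) = -9520*(20933 + √(17600 + 80)) = -9520*(20933 + √17680) = -9520*(20933 + 4*√1105) = -199282160 - 38080*√1105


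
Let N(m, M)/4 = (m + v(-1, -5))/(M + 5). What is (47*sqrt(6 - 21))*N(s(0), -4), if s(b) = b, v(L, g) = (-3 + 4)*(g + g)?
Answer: -1880*I*sqrt(15) ≈ -7281.2*I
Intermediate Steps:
v(L, g) = 2*g (v(L, g) = 1*(2*g) = 2*g)
N(m, M) = 4*(-10 + m)/(5 + M) (N(m, M) = 4*((m + 2*(-5))/(M + 5)) = 4*((m - 10)/(5 + M)) = 4*((-10 + m)/(5 + M)) = 4*(-10 + m)/(5 + M))
(47*sqrt(6 - 21))*N(s(0), -4) = (47*sqrt(6 - 21))*(4*(-10 + 0)/(5 - 4)) = (47*sqrt(-15))*(4*(-10)/1) = (47*(I*sqrt(15)))*(4*1*(-10)) = (47*I*sqrt(15))*(-40) = -1880*I*sqrt(15)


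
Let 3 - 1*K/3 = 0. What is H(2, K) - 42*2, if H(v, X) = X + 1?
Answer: -74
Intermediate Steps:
K = 9 (K = 9 - 3*0 = 9 + 0 = 9)
H(v, X) = 1 + X
H(2, K) - 42*2 = (1 + 9) - 42*2 = 10 - 84 = -74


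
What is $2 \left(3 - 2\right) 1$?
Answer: $2$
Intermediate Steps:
$2 \left(3 - 2\right) 1 = 2 \cdot 1 \cdot 1 = 2 \cdot 1 = 2$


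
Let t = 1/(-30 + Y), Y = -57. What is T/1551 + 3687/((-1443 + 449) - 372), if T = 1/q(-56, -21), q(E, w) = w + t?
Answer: -1742267413/645486908 ≈ -2.6992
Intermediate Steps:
t = -1/87 (t = 1/(-30 - 57) = 1/(-87) = -1/87 ≈ -0.011494)
q(E, w) = -1/87 + w (q(E, w) = w - 1/87 = -1/87 + w)
T = -87/1828 (T = 1/(-1/87 - 21) = 1/(-1828/87) = -87/1828 ≈ -0.047593)
T/1551 + 3687/((-1443 + 449) - 372) = -87/1828/1551 + 3687/((-1443 + 449) - 372) = -87/1828*1/1551 + 3687/(-994 - 372) = -29/945076 + 3687/(-1366) = -29/945076 + 3687*(-1/1366) = -29/945076 - 3687/1366 = -1742267413/645486908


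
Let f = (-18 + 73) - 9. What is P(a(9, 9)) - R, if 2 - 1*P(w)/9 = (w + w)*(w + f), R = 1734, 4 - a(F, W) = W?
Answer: 1974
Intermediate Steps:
f = 46 (f = 55 - 9 = 46)
a(F, W) = 4 - W
P(w) = 18 - 18*w*(46 + w) (P(w) = 18 - 9*(w + w)*(w + 46) = 18 - 9*2*w*(46 + w) = 18 - 18*w*(46 + w))
P(a(9, 9)) - R = (18 - 828*(4 - 1*9) - 18*(4 - 1*9)²) - 1*1734 = (18 - 828*(4 - 9) - 18*(4 - 9)²) - 1734 = (18 - 828*(-5) - 18*(-5)²) - 1734 = (18 + 4140 - 18*25) - 1734 = (18 + 4140 - 450) - 1734 = 3708 - 1734 = 1974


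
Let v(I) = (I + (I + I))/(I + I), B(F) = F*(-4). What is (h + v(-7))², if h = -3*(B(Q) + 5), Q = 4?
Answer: 4761/4 ≈ 1190.3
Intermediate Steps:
B(F) = -4*F
v(I) = 3/2 (v(I) = (I + 2*I)/((2*I)) = (3*I)*(1/(2*I)) = 3/2)
h = 33 (h = -3*(-4*4 + 5) = -3*(-16 + 5) = -3*(-11) = 33)
(h + v(-7))² = (33 + 3/2)² = (69/2)² = 4761/4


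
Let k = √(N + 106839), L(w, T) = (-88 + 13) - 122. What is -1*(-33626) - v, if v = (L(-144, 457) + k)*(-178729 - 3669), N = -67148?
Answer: -35898780 + 182398*√39691 ≈ 4.3964e+5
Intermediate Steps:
L(w, T) = -197 (L(w, T) = -75 - 122 = -197)
k = √39691 (k = √(-67148 + 106839) = √39691 ≈ 199.23)
v = 35932406 - 182398*√39691 (v = (-197 + √39691)*(-178729 - 3669) = (-197 + √39691)*(-182398) = 35932406 - 182398*√39691 ≈ -4.0602e+5)
-1*(-33626) - v = -1*(-33626) - (35932406 - 182398*√39691) = 33626 + (-35932406 + 182398*√39691) = -35898780 + 182398*√39691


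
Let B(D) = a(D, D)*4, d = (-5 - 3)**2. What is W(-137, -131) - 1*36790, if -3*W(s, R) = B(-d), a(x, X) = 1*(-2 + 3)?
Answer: -110374/3 ≈ -36791.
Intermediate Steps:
a(x, X) = 1 (a(x, X) = 1*1 = 1)
d = 64 (d = (-8)**2 = 64)
B(D) = 4 (B(D) = 1*4 = 4)
W(s, R) = -4/3 (W(s, R) = -1/3*4 = -4/3)
W(-137, -131) - 1*36790 = -4/3 - 1*36790 = -4/3 - 36790 = -110374/3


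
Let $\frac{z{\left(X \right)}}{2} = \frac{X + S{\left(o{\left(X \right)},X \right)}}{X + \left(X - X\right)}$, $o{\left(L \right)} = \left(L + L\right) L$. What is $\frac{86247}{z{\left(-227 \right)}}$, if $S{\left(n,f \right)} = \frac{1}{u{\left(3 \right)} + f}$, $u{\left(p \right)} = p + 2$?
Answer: $\frac{2173165659}{50395} \approx 43123.0$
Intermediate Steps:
$u{\left(p \right)} = 2 + p$
$o{\left(L \right)} = 2 L^{2}$ ($o{\left(L \right)} = 2 L L = 2 L^{2}$)
$S{\left(n,f \right)} = \frac{1}{5 + f}$ ($S{\left(n,f \right)} = \frac{1}{\left(2 + 3\right) + f} = \frac{1}{5 + f}$)
$z{\left(X \right)} = \frac{2 \left(X + \frac{1}{5 + X}\right)}{X}$ ($z{\left(X \right)} = 2 \frac{X + \frac{1}{5 + X}}{X + \left(X - X\right)} = 2 \frac{X + \frac{1}{5 + X}}{X + 0} = 2 \frac{X + \frac{1}{5 + X}}{X} = \frac{2 \left(X + \frac{1}{5 + X}\right)}{X}$)
$\frac{86247}{z{\left(-227 \right)}} = \frac{86247}{2 \frac{1}{-227} \frac{1}{5 - 227} \left(1 - 227 \left(5 - 227\right)\right)} = \frac{86247}{2 \left(- \frac{1}{227}\right) \frac{1}{-222} \left(1 - -50394\right)} = \frac{86247}{2 \left(- \frac{1}{227}\right) \left(- \frac{1}{222}\right) \left(1 + 50394\right)} = \frac{86247}{2 \left(- \frac{1}{227}\right) \left(- \frac{1}{222}\right) 50395} = \frac{86247}{\frac{50395}{25197}} = 86247 \cdot \frac{25197}{50395} = \frac{2173165659}{50395}$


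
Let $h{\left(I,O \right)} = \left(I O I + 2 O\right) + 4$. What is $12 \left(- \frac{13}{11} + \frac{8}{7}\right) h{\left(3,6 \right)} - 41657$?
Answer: $- \frac{458587}{11} \approx -41690.0$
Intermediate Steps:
$h{\left(I,O \right)} = 4 + 2 O + O I^{2}$ ($h{\left(I,O \right)} = \left(O I^{2} + 2 O\right) + 4 = \left(2 O + O I^{2}\right) + 4 = 4 + 2 O + O I^{2}$)
$12 \left(- \frac{13}{11} + \frac{8}{7}\right) h{\left(3,6 \right)} - 41657 = 12 \left(- \frac{13}{11} + \frac{8}{7}\right) \left(4 + 2 \cdot 6 + 6 \cdot 3^{2}\right) - 41657 = 12 \left(\left(-13\right) \frac{1}{11} + 8 \cdot \frac{1}{7}\right) \left(4 + 12 + 6 \cdot 9\right) - 41657 = 12 \left(- \frac{13}{11} + \frac{8}{7}\right) \left(4 + 12 + 54\right) - 41657 = 12 \left(- \frac{3}{77}\right) 70 - 41657 = \left(- \frac{36}{77}\right) 70 - 41657 = - \frac{360}{11} - 41657 = - \frac{458587}{11}$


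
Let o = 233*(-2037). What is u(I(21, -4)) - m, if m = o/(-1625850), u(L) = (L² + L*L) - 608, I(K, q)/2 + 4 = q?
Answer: -52185407/541950 ≈ -96.292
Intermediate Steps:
o = -474621
I(K, q) = -8 + 2*q
u(L) = -608 + 2*L² (u(L) = (L² + L²) - 608 = 2*L² - 608 = -608 + 2*L²)
m = 158207/541950 (m = -474621/(-1625850) = -474621*(-1/1625850) = 158207/541950 ≈ 0.29192)
u(I(21, -4)) - m = (-608 + 2*(-8 + 2*(-4))²) - 1*158207/541950 = (-608 + 2*(-8 - 8)²) - 158207/541950 = (-608 + 2*(-16)²) - 158207/541950 = (-608 + 2*256) - 158207/541950 = (-608 + 512) - 158207/541950 = -96 - 158207/541950 = -52185407/541950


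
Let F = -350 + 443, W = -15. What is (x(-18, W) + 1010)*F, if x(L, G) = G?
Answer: 92535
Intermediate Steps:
F = 93
(x(-18, W) + 1010)*F = (-15 + 1010)*93 = 995*93 = 92535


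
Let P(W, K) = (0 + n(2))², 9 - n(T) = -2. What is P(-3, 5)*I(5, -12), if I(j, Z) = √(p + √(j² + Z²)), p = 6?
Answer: 121*√19 ≈ 527.43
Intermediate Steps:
n(T) = 11 (n(T) = 9 - 1*(-2) = 9 + 2 = 11)
I(j, Z) = √(6 + √(Z² + j²)) (I(j, Z) = √(6 + √(j² + Z²)) = √(6 + √(Z² + j²)))
P(W, K) = 121 (P(W, K) = (0 + 11)² = 11² = 121)
P(-3, 5)*I(5, -12) = 121*√(6 + √((-12)² + 5²)) = 121*√(6 + √(144 + 25)) = 121*√(6 + √169) = 121*√(6 + 13) = 121*√19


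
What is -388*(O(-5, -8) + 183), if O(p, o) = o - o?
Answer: -71004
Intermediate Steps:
O(p, o) = 0
-388*(O(-5, -8) + 183) = -388*(0 + 183) = -388*183 = -71004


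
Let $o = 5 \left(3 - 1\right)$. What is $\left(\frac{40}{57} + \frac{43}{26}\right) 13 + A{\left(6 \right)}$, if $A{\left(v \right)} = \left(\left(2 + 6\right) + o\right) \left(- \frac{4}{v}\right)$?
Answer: $\frac{2123}{114} \approx 18.623$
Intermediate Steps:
$o = 10$ ($o = 5 \cdot 2 = 10$)
$A{\left(v \right)} = - \frac{72}{v}$ ($A{\left(v \right)} = \left(\left(2 + 6\right) + 10\right) \left(- \frac{4}{v}\right) = \left(8 + 10\right) \left(- \frac{4}{v}\right) = 18 \left(- \frac{4}{v}\right) = - \frac{72}{v}$)
$\left(\frac{40}{57} + \frac{43}{26}\right) 13 + A{\left(6 \right)} = \left(\frac{40}{57} + \frac{43}{26}\right) 13 - \frac{72}{6} = \left(40 \cdot \frac{1}{57} + 43 \cdot \frac{1}{26}\right) 13 - 12 = \left(\frac{40}{57} + \frac{43}{26}\right) 13 - 12 = \frac{3491}{1482} \cdot 13 - 12 = \frac{3491}{114} - 12 = \frac{2123}{114}$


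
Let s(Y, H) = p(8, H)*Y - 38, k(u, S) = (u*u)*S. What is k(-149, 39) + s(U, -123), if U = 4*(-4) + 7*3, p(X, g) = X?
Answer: 865841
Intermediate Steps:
k(u, S) = S*u² (k(u, S) = u²*S = S*u²)
U = 5 (U = -16 + 21 = 5)
s(Y, H) = -38 + 8*Y (s(Y, H) = 8*Y - 38 = -38 + 8*Y)
k(-149, 39) + s(U, -123) = 39*(-149)² + (-38 + 8*5) = 39*22201 + (-38 + 40) = 865839 + 2 = 865841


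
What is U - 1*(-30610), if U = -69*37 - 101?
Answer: 27956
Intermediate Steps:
U = -2654 (U = -2553 - 101 = -2654)
U - 1*(-30610) = -2654 - 1*(-30610) = -2654 + 30610 = 27956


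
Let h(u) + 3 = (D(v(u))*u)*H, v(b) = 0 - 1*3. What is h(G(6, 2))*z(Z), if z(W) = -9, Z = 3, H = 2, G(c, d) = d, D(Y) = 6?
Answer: -189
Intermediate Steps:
v(b) = -3 (v(b) = 0 - 3 = -3)
h(u) = -3 + 12*u (h(u) = -3 + (6*u)*2 = -3 + 12*u)
h(G(6, 2))*z(Z) = (-3 + 12*2)*(-9) = (-3 + 24)*(-9) = 21*(-9) = -189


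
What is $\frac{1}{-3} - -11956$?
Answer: $\frac{35867}{3} \approx 11956.0$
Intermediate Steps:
$\frac{1}{-3} - -11956 = - \frac{1}{3} + 11956 = \frac{35867}{3}$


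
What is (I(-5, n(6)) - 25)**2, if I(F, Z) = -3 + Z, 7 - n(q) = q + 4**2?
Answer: 1849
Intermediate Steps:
n(q) = -9 - q (n(q) = 7 - (q + 4**2) = 7 - (q + 16) = 7 - (16 + q) = 7 + (-16 - q) = -9 - q)
(I(-5, n(6)) - 25)**2 = ((-3 + (-9 - 1*6)) - 25)**2 = ((-3 + (-9 - 6)) - 25)**2 = ((-3 - 15) - 25)**2 = (-18 - 25)**2 = (-43)**2 = 1849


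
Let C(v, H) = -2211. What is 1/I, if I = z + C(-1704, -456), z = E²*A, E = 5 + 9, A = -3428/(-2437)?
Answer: -2437/4716319 ≈ -0.00051672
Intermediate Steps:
A = 3428/2437 (A = -3428*(-1/2437) = 3428/2437 ≈ 1.4066)
E = 14
z = 671888/2437 (z = 14²*(3428/2437) = 196*(3428/2437) = 671888/2437 ≈ 275.70)
I = -4716319/2437 (I = 671888/2437 - 2211 = -4716319/2437 ≈ -1935.3)
1/I = 1/(-4716319/2437) = -2437/4716319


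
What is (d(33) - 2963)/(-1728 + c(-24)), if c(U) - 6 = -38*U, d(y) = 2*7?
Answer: 983/270 ≈ 3.6407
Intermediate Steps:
d(y) = 14
c(U) = 6 - 38*U
(d(33) - 2963)/(-1728 + c(-24)) = (14 - 2963)/(-1728 + (6 - 38*(-24))) = -2949/(-1728 + (6 + 912)) = -2949/(-1728 + 918) = -2949/(-810) = -2949*(-1/810) = 983/270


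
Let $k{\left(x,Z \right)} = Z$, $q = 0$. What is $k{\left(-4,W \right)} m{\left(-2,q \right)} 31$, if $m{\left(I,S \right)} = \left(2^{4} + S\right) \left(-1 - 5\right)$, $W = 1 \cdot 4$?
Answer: $-11904$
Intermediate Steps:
$W = 4$
$m{\left(I,S \right)} = -96 - 6 S$ ($m{\left(I,S \right)} = \left(16 + S\right) \left(-6\right) = -96 - 6 S$)
$k{\left(-4,W \right)} m{\left(-2,q \right)} 31 = 4 \left(-96 - 0\right) 31 = 4 \left(-96 + 0\right) 31 = 4 \left(-96\right) 31 = \left(-384\right) 31 = -11904$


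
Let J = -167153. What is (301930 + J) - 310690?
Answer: -175913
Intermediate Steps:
(301930 + J) - 310690 = (301930 - 167153) - 310690 = 134777 - 310690 = -175913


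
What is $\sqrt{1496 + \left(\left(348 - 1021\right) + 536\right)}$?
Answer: $3 \sqrt{151} \approx 36.865$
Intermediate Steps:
$\sqrt{1496 + \left(\left(348 - 1021\right) + 536\right)} = \sqrt{1496 + \left(-673 + 536\right)} = \sqrt{1496 - 137} = \sqrt{1359} = 3 \sqrt{151}$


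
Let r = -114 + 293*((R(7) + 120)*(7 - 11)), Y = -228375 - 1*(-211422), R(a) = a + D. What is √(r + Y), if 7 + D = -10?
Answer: I*√145987 ≈ 382.08*I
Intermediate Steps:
D = -17 (D = -7 - 10 = -17)
R(a) = -17 + a (R(a) = a - 17 = -17 + a)
Y = -16953 (Y = -228375 + 211422 = -16953)
r = -129034 (r = -114 + 293*(((-17 + 7) + 120)*(7 - 11)) = -114 + 293*((-10 + 120)*(-4)) = -114 + 293*(110*(-4)) = -114 + 293*(-440) = -114 - 128920 = -129034)
√(r + Y) = √(-129034 - 16953) = √(-145987) = I*√145987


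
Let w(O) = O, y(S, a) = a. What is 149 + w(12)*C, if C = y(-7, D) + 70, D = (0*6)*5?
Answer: 989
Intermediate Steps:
D = 0 (D = 0*5 = 0)
C = 70 (C = 0 + 70 = 70)
149 + w(12)*C = 149 + 12*70 = 149 + 840 = 989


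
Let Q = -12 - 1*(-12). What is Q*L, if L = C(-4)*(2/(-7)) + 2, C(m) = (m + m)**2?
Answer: 0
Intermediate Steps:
C(m) = 4*m**2 (C(m) = (2*m)**2 = 4*m**2)
Q = 0 (Q = -12 + 12 = 0)
L = -114/7 (L = (4*(-4)**2)*(2/(-7)) + 2 = (4*16)*(2*(-1/7)) + 2 = 64*(-2/7) + 2 = -128/7 + 2 = -114/7 ≈ -16.286)
Q*L = 0*(-114/7) = 0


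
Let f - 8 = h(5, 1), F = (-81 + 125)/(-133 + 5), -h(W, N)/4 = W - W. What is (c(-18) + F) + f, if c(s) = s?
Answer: -331/32 ≈ -10.344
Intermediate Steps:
h(W, N) = 0 (h(W, N) = -4*(W - W) = -4*0 = 0)
F = -11/32 (F = 44/(-128) = 44*(-1/128) = -11/32 ≈ -0.34375)
f = 8 (f = 8 + 0 = 8)
(c(-18) + F) + f = (-18 - 11/32) + 8 = -587/32 + 8 = -331/32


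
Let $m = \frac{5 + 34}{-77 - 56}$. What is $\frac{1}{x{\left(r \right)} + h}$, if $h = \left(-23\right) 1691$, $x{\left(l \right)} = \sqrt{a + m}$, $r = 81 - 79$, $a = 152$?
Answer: $- \frac{5172769}{201184484540} - \frac{\sqrt{2683541}}{201184484540} \approx -2.572 \cdot 10^{-5}$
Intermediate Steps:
$r = 2$
$m = - \frac{39}{133}$ ($m = \frac{39}{-133} = 39 \left(- \frac{1}{133}\right) = - \frac{39}{133} \approx -0.29323$)
$x{\left(l \right)} = \frac{\sqrt{2683541}}{133}$ ($x{\left(l \right)} = \sqrt{152 - \frac{39}{133}} = \sqrt{\frac{20177}{133}} = \frac{\sqrt{2683541}}{133}$)
$h = -38893$
$\frac{1}{x{\left(r \right)} + h} = \frac{1}{\frac{\sqrt{2683541}}{133} - 38893} = \frac{1}{-38893 + \frac{\sqrt{2683541}}{133}}$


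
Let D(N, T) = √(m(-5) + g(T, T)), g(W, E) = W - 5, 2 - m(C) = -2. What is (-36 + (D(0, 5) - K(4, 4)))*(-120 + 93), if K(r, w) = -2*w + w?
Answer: 810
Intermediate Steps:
m(C) = 4 (m(C) = 2 - 1*(-2) = 2 + 2 = 4)
g(W, E) = -5 + W
D(N, T) = √(-1 + T) (D(N, T) = √(4 + (-5 + T)) = √(-1 + T))
K(r, w) = -w
(-36 + (D(0, 5) - K(4, 4)))*(-120 + 93) = (-36 + (√(-1 + 5) - (-1)*4))*(-120 + 93) = (-36 + (√4 - 1*(-4)))*(-27) = (-36 + (2 + 4))*(-27) = (-36 + 6)*(-27) = -30*(-27) = 810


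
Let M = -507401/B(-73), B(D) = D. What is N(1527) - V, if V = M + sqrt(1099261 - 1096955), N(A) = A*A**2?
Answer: 259919655958/73 - sqrt(2306) ≈ 3.5605e+9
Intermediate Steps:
N(A) = A**3
M = 507401/73 (M = -507401/(-73) = -507401*(-1/73) = 507401/73 ≈ 6950.7)
V = 507401/73 + sqrt(2306) (V = 507401/73 + sqrt(1099261 - 1096955) = 507401/73 + sqrt(2306) ≈ 6998.7)
N(1527) - V = 1527**3 - (507401/73 + sqrt(2306)) = 3560550183 + (-507401/73 - sqrt(2306)) = 259919655958/73 - sqrt(2306)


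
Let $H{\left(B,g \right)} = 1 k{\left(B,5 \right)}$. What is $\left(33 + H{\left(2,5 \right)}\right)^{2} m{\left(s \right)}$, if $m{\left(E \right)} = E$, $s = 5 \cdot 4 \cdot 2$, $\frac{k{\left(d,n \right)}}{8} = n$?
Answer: $213160$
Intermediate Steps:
$k{\left(d,n \right)} = 8 n$
$H{\left(B,g \right)} = 40$ ($H{\left(B,g \right)} = 1 \cdot 8 \cdot 5 = 1 \cdot 40 = 40$)
$s = 40$ ($s = 20 \cdot 2 = 40$)
$\left(33 + H{\left(2,5 \right)}\right)^{2} m{\left(s \right)} = \left(33 + 40\right)^{2} \cdot 40 = 73^{2} \cdot 40 = 5329 \cdot 40 = 213160$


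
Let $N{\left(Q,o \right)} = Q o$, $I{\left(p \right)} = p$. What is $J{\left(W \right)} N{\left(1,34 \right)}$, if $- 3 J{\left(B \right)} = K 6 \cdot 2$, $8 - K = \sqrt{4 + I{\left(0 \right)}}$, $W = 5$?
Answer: $-816$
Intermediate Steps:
$K = 6$ ($K = 8 - \sqrt{4 + 0} = 8 - \sqrt{4} = 8 - 2 = 6$)
$J{\left(B \right)} = -24$ ($J{\left(B \right)} = - \frac{6 \cdot 6 \cdot 2}{3} = - \frac{36 \cdot 2}{3} = \left(- \frac{1}{3}\right) 72 = -24$)
$J{\left(W \right)} N{\left(1,34 \right)} = - 24 \cdot 1 \cdot 34 = \left(-24\right) 34 = -816$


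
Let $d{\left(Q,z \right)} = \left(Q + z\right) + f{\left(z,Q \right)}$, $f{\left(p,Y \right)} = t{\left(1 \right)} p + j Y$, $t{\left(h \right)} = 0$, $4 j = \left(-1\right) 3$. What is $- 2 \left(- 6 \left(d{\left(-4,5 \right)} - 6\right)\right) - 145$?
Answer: $-169$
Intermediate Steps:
$j = - \frac{3}{4}$ ($j = \frac{\left(-1\right) 3}{4} = \frac{1}{4} \left(-3\right) = - \frac{3}{4} \approx -0.75$)
$f{\left(p,Y \right)} = - \frac{3 Y}{4}$ ($f{\left(p,Y \right)} = 0 p - \frac{3 Y}{4} = 0 - \frac{3 Y}{4} = - \frac{3 Y}{4}$)
$d{\left(Q,z \right)} = z + \frac{Q}{4}$ ($d{\left(Q,z \right)} = \left(Q + z\right) - \frac{3 Q}{4} = z + \frac{Q}{4}$)
$- 2 \left(- 6 \left(d{\left(-4,5 \right)} - 6\right)\right) - 145 = - 2 \left(- 6 \left(\left(5 + \frac{1}{4} \left(-4\right)\right) - 6\right)\right) - 145 = - 2 \left(- 6 \left(\left(5 - 1\right) - 6\right)\right) - 145 = - 2 \left(- 6 \left(4 - 6\right)\right) - 145 = - 2 \left(\left(-6\right) \left(-2\right)\right) - 145 = \left(-2\right) 12 - 145 = -24 - 145 = -169$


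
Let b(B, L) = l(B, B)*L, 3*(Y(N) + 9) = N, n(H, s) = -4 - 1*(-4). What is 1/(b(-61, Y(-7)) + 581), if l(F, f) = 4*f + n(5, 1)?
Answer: 3/10039 ≈ 0.00029883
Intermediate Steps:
n(H, s) = 0 (n(H, s) = -4 + 4 = 0)
Y(N) = -9 + N/3
l(F, f) = 4*f (l(F, f) = 4*f + 0 = 4*f)
b(B, L) = 4*B*L (b(B, L) = (4*B)*L = 4*B*L)
1/(b(-61, Y(-7)) + 581) = 1/(4*(-61)*(-9 + (⅓)*(-7)) + 581) = 1/(4*(-61)*(-9 - 7/3) + 581) = 1/(4*(-61)*(-34/3) + 581) = 1/(8296/3 + 581) = 1/(10039/3) = 3/10039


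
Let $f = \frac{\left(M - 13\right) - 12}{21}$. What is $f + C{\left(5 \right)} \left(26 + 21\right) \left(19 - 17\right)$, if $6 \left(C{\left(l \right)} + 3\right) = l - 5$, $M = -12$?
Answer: $- \frac{5959}{21} \approx -283.76$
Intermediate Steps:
$C{\left(l \right)} = - \frac{23}{6} + \frac{l}{6}$ ($C{\left(l \right)} = -3 + \frac{l - 5}{6} = -3 + \frac{-5 + l}{6} = -3 + \left(- \frac{5}{6} + \frac{l}{6}\right) = - \frac{23}{6} + \frac{l}{6}$)
$f = - \frac{37}{21}$ ($f = \frac{\left(-12 - 13\right) - 12}{21} = \left(-25 - 12\right) \frac{1}{21} = \left(-37\right) \frac{1}{21} = - \frac{37}{21} \approx -1.7619$)
$f + C{\left(5 \right)} \left(26 + 21\right) \left(19 - 17\right) = - \frac{37}{21} + \left(- \frac{23}{6} + \frac{1}{6} \cdot 5\right) \left(26 + 21\right) \left(19 - 17\right) = - \frac{37}{21} + \left(- \frac{23}{6} + \frac{5}{6}\right) 47 \cdot 2 = - \frac{37}{21} - 282 = - \frac{5959}{21}$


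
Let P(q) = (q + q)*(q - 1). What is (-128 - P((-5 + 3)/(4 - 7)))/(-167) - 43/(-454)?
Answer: 585821/682362 ≈ 0.85852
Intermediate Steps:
P(q) = 2*q*(-1 + q) (P(q) = (2*q)*(-1 + q) = 2*q*(-1 + q))
(-128 - P((-5 + 3)/(4 - 7)))/(-167) - 43/(-454) = (-128 - 2*(-5 + 3)/(4 - 7)*(-1 + (-5 + 3)/(4 - 7)))/(-167) - 43/(-454) = (-128 - 2*(-2/(-3))*(-1 - 2/(-3)))*(-1/167) - 43*(-1/454) = (-128 - 2*(-2*(-⅓))*(-1 - 2*(-⅓)))*(-1/167) + 43/454 = (-128 - 2*2*(-1 + ⅔)/3)*(-1/167) + 43/454 = (-128 - 2*2*(-1)/(3*3))*(-1/167) + 43/454 = (-128 - 1*(-4/9))*(-1/167) + 43/454 = (-128 + 4/9)*(-1/167) + 43/454 = -1148/9*(-1/167) + 43/454 = 1148/1503 + 43/454 = 585821/682362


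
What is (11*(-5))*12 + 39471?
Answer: 38811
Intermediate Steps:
(11*(-5))*12 + 39471 = -55*12 + 39471 = -660 + 39471 = 38811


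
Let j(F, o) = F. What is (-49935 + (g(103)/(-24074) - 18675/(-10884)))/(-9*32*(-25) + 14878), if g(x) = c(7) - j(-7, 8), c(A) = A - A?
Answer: -2180598317033/964151470408 ≈ -2.2617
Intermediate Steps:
c(A) = 0
g(x) = 7 (g(x) = 0 - 1*(-7) = 0 + 7 = 7)
(-49935 + (g(103)/(-24074) - 18675/(-10884)))/(-9*32*(-25) + 14878) = (-49935 + (7/(-24074) - 18675/(-10884)))/(-9*32*(-25) + 14878) = (-49935 + (7*(-1/24074) - 18675*(-1/10884)))/(-288*(-25) + 14878) = (-49935 + (-7/24074 + 6225/3628))/(7200 + 14878) = (-49935 + 74917627/43670236)/22078 = -2180598317033/43670236*1/22078 = -2180598317033/964151470408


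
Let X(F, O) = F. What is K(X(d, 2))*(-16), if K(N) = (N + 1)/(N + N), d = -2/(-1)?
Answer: -12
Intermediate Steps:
d = 2 (d = -2*(-1) = 2)
K(N) = (1 + N)/(2*N) (K(N) = (1 + N)/((2*N)) = (1 + N)*(1/(2*N)) = (1 + N)/(2*N))
K(X(d, 2))*(-16) = ((1/2)*(1 + 2)/2)*(-16) = ((1/2)*(1/2)*3)*(-16) = (3/4)*(-16) = -12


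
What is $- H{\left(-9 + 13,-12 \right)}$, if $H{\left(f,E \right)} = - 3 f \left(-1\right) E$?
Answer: $144$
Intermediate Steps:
$H{\left(f,E \right)} = 3 E f$ ($H{\left(f,E \right)} = 3 f E = 3 E f$)
$- H{\left(-9 + 13,-12 \right)} = - 3 \left(-12\right) \left(-9 + 13\right) = - 3 \left(-12\right) 4 = \left(-1\right) \left(-144\right) = 144$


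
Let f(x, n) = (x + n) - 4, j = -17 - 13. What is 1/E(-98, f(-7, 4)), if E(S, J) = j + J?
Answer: -1/37 ≈ -0.027027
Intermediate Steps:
j = -30
f(x, n) = -4 + n + x (f(x, n) = (n + x) - 4 = -4 + n + x)
E(S, J) = -30 + J
1/E(-98, f(-7, 4)) = 1/(-30 + (-4 + 4 - 7)) = 1/(-30 - 7) = 1/(-37) = -1/37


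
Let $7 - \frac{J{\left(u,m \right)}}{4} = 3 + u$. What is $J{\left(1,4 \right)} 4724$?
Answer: $56688$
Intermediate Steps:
$J{\left(u,m \right)} = 16 - 4 u$ ($J{\left(u,m \right)} = 28 - 4 \left(3 + u\right) = 28 - \left(12 + 4 u\right) = 16 - 4 u$)
$J{\left(1,4 \right)} 4724 = \left(16 - 4\right) 4724 = 12 \cdot 4724 = 56688$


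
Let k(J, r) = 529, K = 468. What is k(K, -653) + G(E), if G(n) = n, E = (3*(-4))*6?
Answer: 457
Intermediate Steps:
E = -72 (E = -12*6 = -72)
k(K, -653) + G(E) = 529 - 72 = 457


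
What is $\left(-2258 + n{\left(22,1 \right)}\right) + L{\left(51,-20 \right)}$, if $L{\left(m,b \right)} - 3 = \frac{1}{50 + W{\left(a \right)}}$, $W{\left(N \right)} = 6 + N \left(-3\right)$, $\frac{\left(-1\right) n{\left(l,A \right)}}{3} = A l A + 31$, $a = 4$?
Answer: $- \frac{106215}{44} \approx -2414.0$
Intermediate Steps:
$n{\left(l,A \right)} = -93 - 3 l A^{2}$ ($n{\left(l,A \right)} = - 3 \left(A l A + 31\right) = - 3 \left(l A^{2} + 31\right) = - 3 \left(31 + l A^{2}\right) = -93 - 3 l A^{2}$)
$W{\left(N \right)} = 6 - 3 N$
$L{\left(m,b \right)} = \frac{133}{44}$ ($L{\left(m,b \right)} = 3 + \frac{1}{50 + \left(6 - 12\right)} = 3 + \frac{1}{50 - 6} = 3 + \frac{1}{44} = \frac{133}{44}$)
$\left(-2258 + n{\left(22,1 \right)}\right) + L{\left(51,-20 \right)} = \left(-2258 - \left(93 + 66 \cdot 1^{2}\right)\right) + \frac{133}{44} = \left(-2258 - \left(93 + 66 \cdot 1\right)\right) + \frac{133}{44} = \left(-2258 - 159\right) + \frac{133}{44} = -2417 + \frac{133}{44} = - \frac{106215}{44}$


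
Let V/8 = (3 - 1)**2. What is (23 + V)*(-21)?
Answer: -1155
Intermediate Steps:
V = 32 (V = 8*(3 - 1)**2 = 8*2**2 = 8*4 = 32)
(23 + V)*(-21) = (23 + 32)*(-21) = 55*(-21) = -1155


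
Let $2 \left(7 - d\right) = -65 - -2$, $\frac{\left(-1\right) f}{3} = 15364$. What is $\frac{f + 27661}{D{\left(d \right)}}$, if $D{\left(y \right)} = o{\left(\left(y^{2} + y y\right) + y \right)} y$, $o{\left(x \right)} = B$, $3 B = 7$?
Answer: $- \frac{15798}{77} \approx -205.17$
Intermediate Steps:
$B = \frac{7}{3}$ ($B = \frac{1}{3} \cdot 7 = \frac{7}{3} \approx 2.3333$)
$f = -46092$ ($f = \left(-3\right) 15364 = -46092$)
$d = \frac{77}{2}$ ($d = 7 - \frac{-65 - -2}{2} = 7 - \frac{-65 + 2}{2} = 7 - - \frac{63}{2} = 7 + \frac{63}{2} = \frac{77}{2} \approx 38.5$)
$o{\left(x \right)} = \frac{7}{3}$
$D{\left(y \right)} = \frac{7 y}{3}$
$\frac{f + 27661}{D{\left(d \right)}} = \frac{-46092 + 27661}{\frac{7}{3} \cdot \frac{77}{2}} = - \frac{18431}{\frac{539}{6}} = \left(-18431\right) \frac{6}{539} = - \frac{15798}{77}$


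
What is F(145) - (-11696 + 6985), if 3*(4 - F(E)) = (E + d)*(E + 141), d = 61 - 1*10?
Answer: -41911/3 ≈ -13970.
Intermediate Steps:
d = 51 (d = 61 - 10 = 51)
F(E) = 4 - (51 + E)*(141 + E)/3 (F(E) = 4 - (E + 51)*(E + 141)/3 = 4 - (51 + E)*(141 + E)/3)
F(145) - (-11696 + 6985) = (-2393 - 64*145 - ⅓*145²) - (-11696 + 6985) = (-2393 - 9280 - ⅓*21025) - 1*(-4711) = (-2393 - 9280 - 21025/3) + 4711 = -56044/3 + 4711 = -41911/3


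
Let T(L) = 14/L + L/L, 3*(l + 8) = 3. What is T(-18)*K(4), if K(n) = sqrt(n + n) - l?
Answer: 14/9 + 4*sqrt(2)/9 ≈ 2.1841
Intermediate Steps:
l = -7 (l = -8 + (1/3)*3 = -8 + 1 = -7)
T(L) = 1 + 14/L (T(L) = 14/L + 1 = 1 + 14/L)
K(n) = 7 + sqrt(2)*sqrt(n) (K(n) = sqrt(n + n) - 1*(-7) = sqrt(2*n) + 7 = sqrt(2)*sqrt(n) + 7 = 7 + sqrt(2)*sqrt(n))
T(-18)*K(4) = ((14 - 18)/(-18))*(7 + sqrt(2)*sqrt(4)) = (-1/18*(-4))*(7 + sqrt(2)*2) = 2*(7 + 2*sqrt(2))/9 = 14/9 + 4*sqrt(2)/9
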